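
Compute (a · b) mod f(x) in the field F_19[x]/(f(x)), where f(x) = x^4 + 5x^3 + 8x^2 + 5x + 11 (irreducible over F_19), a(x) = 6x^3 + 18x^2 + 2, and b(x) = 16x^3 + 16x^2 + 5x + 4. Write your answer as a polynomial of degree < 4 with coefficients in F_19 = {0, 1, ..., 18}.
a · b ≡ 18x^3 + 10x^2 + 4x + 1 (mod f(x))

Multiply in F_19[x]: a(x)·b(x) = (6x^3 + 18x^2 + 2)·(16x^3 + 16x^2 + 5x + 4) = x^6 + 4x^5 + 14x^4 + 13x^3 + 9x^2 + 10x + 8. This has degree ≥ 4, so divide by f(x) over F_19: x^6 + 4x^5 + 14x^4 + 13x^3 + 9x^2 + 10x + 8 = (x^2 + 18x + 11)·(x^4 + 5x^3 + 8x^2 + 5x + 11) + (18x^3 + 10x^2 + 4x + 1). Hence a·b ≡ 18x^3 + 10x^2 + 4x + 1 (mod f). (F_19[x]/(f) is a field with 19^4 = 130321 elements since f is irreducible of degree 4.)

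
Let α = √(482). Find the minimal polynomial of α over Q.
m_α(x) = x^2 - 482

α satisfies α^2 - 482 = 0, so x^2 - 482 annihilates α. Since d = 482 is squarefree and ≠ 1, it is not a perfect square in Q, so x^2 - 482 has no rational root and is therefore irreducible over Q (a degree-2 polynomial over a field is irreducible iff it has no root). Hence m_α(x) = x^2 - 482.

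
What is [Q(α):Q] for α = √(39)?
[Q(α):Q] = 2

[Q(α):Q] equals the degree of the minimal polynomial of α. Here α^2 = 39 and x^2 - 39 is irreducible (d = 39 is squarefree, ≠ 1, hence not a square), so deg(m_α) = 2. Thus [Q(α):Q] = 2.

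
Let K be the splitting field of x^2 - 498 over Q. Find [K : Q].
[K : Q] = 2

f(x) = x^2 - 498 factors as (x - √498)(x + √498). The splitting field is K = Q(√498). Since 498 is squarefree and > 1, it is not a perfect square, so x^2 - 498 is irreducible over Q and [Q(√498) : Q] = 2. Hence [K : Q] = 2.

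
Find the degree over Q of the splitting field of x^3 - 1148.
[K : Q] = 6

The roots of x^3 - 1148 are ∛1148, ω∛1148, ω^2∛1148 where ω = e^(2πi/3) is a primitive cube root of unity, so K = Q(∛1148, ω). Now [Q(∛1148):Q] = 3 (since 1148 is not a perfect cube, x^3 - 1148 is irreducible) and [Q(ω):Q] = 2. Both 2 and 3 divide [K:Q], and [K:Q] ≤ 3·2 = 6, so [K:Q] = 6. (Equivalently: Q(∛1148) ⊂ R but ω ∉ R, so [K : Q(∛1148)] = 2.)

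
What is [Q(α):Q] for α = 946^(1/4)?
[Q(α):Q] = 4

α is a root of x^4 - 946. By Eisenstein's criterion at the prime p = 2 (which divides the constant term 946 but p^2 = 4 does not, since 946 is squarefree), x^4 - 946 is irreducible over Q. Hence [Q(α):Q] = 4.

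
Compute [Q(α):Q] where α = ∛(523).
[Q(α):Q] = 3

The minimal polynomial of α is x^3 - 523, irreducible over Q since 523 is not a perfect cube (so x^3 - 523 has no rational root). Hence [Q(α):Q] = deg(m_α) = 3.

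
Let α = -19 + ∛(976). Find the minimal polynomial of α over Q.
m_α(x) = x^3 + 57x^2 + 1083x + 5883

Set β = α + 19 = ∛(976), so β^3 = 976. Then (α + 19)^3 - 976 = 0, i.e. α is a root of g(x) = (x + 19)^3 - 976 = x^3 + 57x^2 + 1083x + 5883. Since g(x) = h(x + 19) where h(x) = x^3 - 976, and h is irreducible over Q (because 976 is not a perfect cube, so h has no rational root, and a monic cubic with no rational root is irreducible), g is also irreducible (irreducibility is preserved under the substitution x → x + 19). Hence m_α(x) = x^3 + 57x^2 + 1083x + 5883.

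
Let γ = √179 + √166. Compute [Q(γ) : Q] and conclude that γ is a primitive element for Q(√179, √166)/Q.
[Q(γ) : Q] = 4 (equivalently, Q(γ) = Q(√179, √166))

Obviously Q(γ) ⊆ Q(√179, √166), and [Q(√179, √166):Q] = 4 (since 179, 166 are distinct squarefree integers > 1 with 29714 not a perfect square). To show equality we compute the minimal polynomial of γ. From γ = √179 + √166: γ^2 = 179 + 2√(29714) + 166 = 345 + 2√(29714), so γ^2 - 345 = 2√(29714); squaring, (γ^2 - 345)^2 = 4·29714, i.e. γ^4 - 690γ^2 + 119025 - 118856 = 0, i.e. γ^4 - 690γ^2 + 169 = 0. So γ is a root of x^4 - 690x^2 + 169. This polynomial is irreducible over Q: it has no rational root (each ±√179 ± √166 is irrational), and any factorization into two quadratics over Q would force √(29714) ∈ Q (pairing opposite roots) or √179, √166 ∈ Q (other pairings), all impossible. Hence [Q(γ):Q] = 4 = [Q(√179, √166):Q], so Q(γ) = Q(√179, √166).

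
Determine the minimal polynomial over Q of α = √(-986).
m_α(x) = x^2 + 986

α satisfies α^2 + 986 = 0, so x^2 + 986 annihilates α. Since d = -986 is squarefree and ≠ 1, it is not a perfect square in Q, so x^2 + 986 has no rational root and is therefore irreducible over Q (a degree-2 polynomial over a field is irreducible iff it has no root). Hence m_α(x) = x^2 + 986.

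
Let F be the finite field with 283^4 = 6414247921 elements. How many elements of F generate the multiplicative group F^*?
There are φ(6414247920) = 1650288640 primitive elements

F_q^* is cyclic of order q - 1 = 6414247920. A cyclic group of order m has exactly φ(m) generators. Here m = 6414247920 = 2^4 · 3 · 5 · 47 · 71 · 8009, so the number of primitive elements is φ(6414247920) = 1650288640.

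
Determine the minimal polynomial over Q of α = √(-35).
m_α(x) = x^2 + 35

α satisfies α^2 + 35 = 0, so x^2 + 35 annihilates α. Since d = -35 is squarefree and ≠ 1, it is not a perfect square in Q, so x^2 + 35 has no rational root and is therefore irreducible over Q (a degree-2 polynomial over a field is irreducible iff it has no root). Hence m_α(x) = x^2 + 35.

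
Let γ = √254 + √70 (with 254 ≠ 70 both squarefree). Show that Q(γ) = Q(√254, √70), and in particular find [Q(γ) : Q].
[Q(γ) : Q] = 4 (equivalently, Q(γ) = Q(√254, √70))

Obviously Q(γ) ⊆ Q(√254, √70), and [Q(√254, √70):Q] = 4 (since 254, 70 are distinct squarefree integers > 1 with 17780 not a perfect square). To show equality we compute the minimal polynomial of γ. From γ = √254 + √70: γ^2 = 254 + 2√(17780) + 70 = 324 + 2√(17780), so γ^2 - 324 = 2√(17780); squaring, (γ^2 - 324)^2 = 4·17780, i.e. γ^4 - 648γ^2 + 104976 - 71120 = 0, i.e. γ^4 - 648γ^2 + 33856 = 0. So γ is a root of x^4 - 648x^2 + 33856. This polynomial is irreducible over Q: it has no rational root (each ±√254 ± √70 is irrational), and any factorization into two quadratics over Q would force √(17780) ∈ Q (pairing opposite roots) or √254, √70 ∈ Q (other pairings), all impossible. Hence [Q(γ):Q] = 4 = [Q(√254, √70):Q], so Q(γ) = Q(√254, √70).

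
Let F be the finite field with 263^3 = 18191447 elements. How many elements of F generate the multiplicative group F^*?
There are φ(18191446) = 7076160 primitive elements

F_q^* is cyclic of order q - 1 = 18191446. A cyclic group of order m has exactly φ(m) generators. Here m = 18191446 = 2 · 7^2 · 13 · 109 · 131, so the number of primitive elements is φ(18191446) = 7076160.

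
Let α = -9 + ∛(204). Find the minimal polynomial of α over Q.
m_α(x) = x^3 + 27x^2 + 243x + 525

Set β = α + 9 = ∛(204), so β^3 = 204. Then (α + 9)^3 - 204 = 0, i.e. α is a root of g(x) = (x + 9)^3 - 204 = x^3 + 27x^2 + 243x + 525. Since g(x) = h(x + 9) where h(x) = x^3 - 204, and h is irreducible over Q (because 204 is not a perfect cube, so h has no rational root, and a monic cubic with no rational root is irreducible), g is also irreducible (irreducibility is preserved under the substitution x → x + 9). Hence m_α(x) = x^3 + 27x^2 + 243x + 525.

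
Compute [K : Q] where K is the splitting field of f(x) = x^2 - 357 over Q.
[K : Q] = 2

f(x) = x^2 - 357 factors as (x - √357)(x + √357). The splitting field is K = Q(√357). Since 357 is squarefree and > 1, it is not a perfect square, so x^2 - 357 is irreducible over Q and [Q(√357) : Q] = 2. Hence [K : Q] = 2.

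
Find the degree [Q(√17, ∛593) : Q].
[Q(√17, ∛593) : Q] = 6

Let L = Q(√17, ∛593). Since Q(√17) ⊂ L and [Q(√17):Q] = 2, the tower law gives 2 | [L:Q]. Likewise Q(∛593) ⊂ L with [Q(∛593):Q] = 3 (because 593 is not a perfect cube), so 3 | [L:Q]. As gcd(2,3) = 1, [L:Q] is divisible by 6. Conversely L is generated over Q by √17 and ∛593, so [L:Q] ≤ 2·3 = 6. Therefore [Q(√17, ∛593) : Q] = 6.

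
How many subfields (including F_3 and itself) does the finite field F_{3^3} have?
F_{3^3} has 2 subfields

The subfields of F_{p^n} are exactly the fields F_{p^d} for d | n (each is the fixed field of the unique index-d subgroup of Gal(F_{p^n}/F_p) ≅ Z/nZ). The divisors of n = 3 are {1, 3}, giving 2 subfields: F_{3^1}, F_{3^3}.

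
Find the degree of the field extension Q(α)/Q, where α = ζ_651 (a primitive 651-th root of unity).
[Q(α):Q] = 360

The minimal polynomial of ζ_651 over Q is the 651-th cyclotomic polynomial Φ_651(x), which is irreducible over Q and has degree φ(651) = 360. Hence [Q(α):Q] = φ(651) = 360.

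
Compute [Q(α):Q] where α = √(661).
[Q(α):Q] = 2

[Q(α):Q] equals the degree of the minimal polynomial of α. Here α^2 = 661 and x^2 - 661 is irreducible (d = 661 is squarefree, ≠ 1, hence not a square), so deg(m_α) = 2. Thus [Q(α):Q] = 2.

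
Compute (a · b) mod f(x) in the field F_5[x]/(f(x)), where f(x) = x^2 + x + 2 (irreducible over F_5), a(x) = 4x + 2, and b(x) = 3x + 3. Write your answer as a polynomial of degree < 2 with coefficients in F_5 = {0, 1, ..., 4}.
a · b ≡ x + 2 (mod f(x))

Multiply in F_5[x]: a(x)·b(x) = (4x + 2)·(3x + 3) = 2x^2 + 3x + 1. This has degree ≥ 2, so divide by f(x) over F_5: 2x^2 + 3x + 1 = (2)·(x^2 + x + 2) + (x + 2). Hence a·b ≡ x + 2 (mod f). (F_5[x]/(f) is a field with 5^2 = 25 elements since f is irreducible of degree 2.)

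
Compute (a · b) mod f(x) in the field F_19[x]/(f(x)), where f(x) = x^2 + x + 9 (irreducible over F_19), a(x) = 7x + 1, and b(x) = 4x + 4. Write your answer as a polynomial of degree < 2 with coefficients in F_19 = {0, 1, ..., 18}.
a · b ≡ 4x + 18 (mod f(x))

Multiply in F_19[x]: a(x)·b(x) = (7x + 1)·(4x + 4) = 9x^2 + 13x + 4. This has degree ≥ 2, so divide by f(x) over F_19: 9x^2 + 13x + 4 = (9)·(x^2 + x + 9) + (4x + 18). Hence a·b ≡ 4x + 18 (mod f). (F_19[x]/(f) is a field with 19^2 = 361 elements since f is irreducible of degree 2.)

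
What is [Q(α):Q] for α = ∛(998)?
[Q(α):Q] = 3

The minimal polynomial of α is x^3 - 998, irreducible over Q since 998 is not a perfect cube (so x^3 - 998 has no rational root). Hence [Q(α):Q] = deg(m_α) = 3.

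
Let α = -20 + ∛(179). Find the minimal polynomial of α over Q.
m_α(x) = x^3 + 60x^2 + 1200x + 7821

Set β = α + 20 = ∛(179), so β^3 = 179. Then (α + 20)^3 - 179 = 0, i.e. α is a root of g(x) = (x + 20)^3 - 179 = x^3 + 60x^2 + 1200x + 7821. Since g(x) = h(x + 20) where h(x) = x^3 - 179, and h is irreducible over Q (because 179 is not a perfect cube, so h has no rational root, and a monic cubic with no rational root is irreducible), g is also irreducible (irreducibility is preserved under the substitution x → x + 20). Hence m_α(x) = x^3 + 60x^2 + 1200x + 7821.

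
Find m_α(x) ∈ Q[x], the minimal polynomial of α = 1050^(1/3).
m_α(x) = x^3 - 1050

α satisfies α^3 = 1050, so x^3 - 1050 annihilates α. By the rational root test, a rational root p/q (in lowest terms) of x^3 - 1050 would satisfy p^3 = 1050 q^3, forcing q = 1 and p^3 = 1050; but 1050 is not a perfect cube, contradiction. A monic cubic over Q with no rational root is irreducible (any nontrivial factorization would include a linear factor). Hence x^3 - 1050 is the minimal polynomial of α, and in particular [Q(α):Q] = 3.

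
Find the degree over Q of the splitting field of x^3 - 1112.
[K : Q] = 6

The roots of x^3 - 1112 are ∛1112, ω∛1112, ω^2∛1112 where ω = e^(2πi/3) is a primitive cube root of unity, so K = Q(∛1112, ω). Now [Q(∛1112):Q] = 3 (since 1112 is not a perfect cube, x^3 - 1112 is irreducible) and [Q(ω):Q] = 2. Both 2 and 3 divide [K:Q], and [K:Q] ≤ 3·2 = 6, so [K:Q] = 6. (Equivalently: Q(∛1112) ⊂ R but ω ∉ R, so [K : Q(∛1112)] = 2.)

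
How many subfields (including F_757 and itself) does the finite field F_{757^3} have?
F_{757^3} has 2 subfields

The subfields of F_{p^n} are exactly the fields F_{p^d} for d | n (each is the fixed field of the unique index-d subgroup of Gal(F_{p^n}/F_p) ≅ Z/nZ). The divisors of n = 3 are {1, 3}, giving 2 subfields: F_{757^1}, F_{757^3}.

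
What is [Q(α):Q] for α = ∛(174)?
[Q(α):Q] = 3

The minimal polynomial of α is x^3 - 174, irreducible over Q since 174 is not a perfect cube (so x^3 - 174 has no rational root). Hence [Q(α):Q] = deg(m_α) = 3.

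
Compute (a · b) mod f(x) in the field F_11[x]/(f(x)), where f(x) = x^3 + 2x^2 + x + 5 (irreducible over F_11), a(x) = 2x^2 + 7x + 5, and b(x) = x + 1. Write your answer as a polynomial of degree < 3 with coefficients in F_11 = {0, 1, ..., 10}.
a · b ≡ 5x^2 + 10x + 6 (mod f(x))

Multiply in F_11[x]: a(x)·b(x) = (2x^2 + 7x + 5)·(x + 1) = 2x^3 + 9x^2 + x + 5. This has degree ≥ 3, so divide by f(x) over F_11: 2x^3 + 9x^2 + x + 5 = (2)·(x^3 + 2x^2 + x + 5) + (5x^2 + 10x + 6). Hence a·b ≡ 5x^2 + 10x + 6 (mod f). (F_11[x]/(f) is a field with 11^3 = 1331 elements since f is irreducible of degree 3.)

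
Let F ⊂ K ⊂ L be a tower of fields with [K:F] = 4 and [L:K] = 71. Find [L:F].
[L:F] = 284

The tower law says that for any tower of field extensions F ⊂ K ⊂ L with finite degrees, [L:F] = [L:K] · [K:F]. Here this gives [L:F] = 71 · 4 = 284.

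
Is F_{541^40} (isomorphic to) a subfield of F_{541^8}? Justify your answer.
No: F_{541^40} is not a subfield of F_{541^8}

F_{p^m} embeds in F_{p^n} iff m | n. Here 40 ∤ 8 (since 8 = 0·40 + 8 with remainder 8 ≠ 0), so F_{541^40} is not a subfield of F_{541^8}. Equivalently: if it were, the tower law would give 40 = [F_{541^40}:F_541] dividing [F_{541^8}:F_541] = 8, contradiction.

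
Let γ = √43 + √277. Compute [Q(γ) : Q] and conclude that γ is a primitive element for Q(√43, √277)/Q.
[Q(γ) : Q] = 4 (equivalently, Q(γ) = Q(√43, √277))

Obviously Q(γ) ⊆ Q(√43, √277), and [Q(√43, √277):Q] = 4 (since 43, 277 are distinct squarefree integers > 1 with 11911 not a perfect square). To show equality we compute the minimal polynomial of γ. From γ = √43 + √277: γ^2 = 43 + 2√(11911) + 277 = 320 + 2√(11911), so γ^2 - 320 = 2√(11911); squaring, (γ^2 - 320)^2 = 4·11911, i.e. γ^4 - 640γ^2 + 102400 - 47644 = 0, i.e. γ^4 - 640γ^2 + 54756 = 0. So γ is a root of x^4 - 640x^2 + 54756. This polynomial is irreducible over Q: it has no rational root (each ±√43 ± √277 is irrational), and any factorization into two quadratics over Q would force √(11911) ∈ Q (pairing opposite roots) or √43, √277 ∈ Q (other pairings), all impossible. Hence [Q(γ):Q] = 4 = [Q(√43, √277):Q], so Q(γ) = Q(√43, √277).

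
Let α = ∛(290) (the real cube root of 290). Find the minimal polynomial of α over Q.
m_α(x) = x^3 - 290

α satisfies α^3 = 290, so x^3 - 290 annihilates α. By the rational root test, a rational root p/q (in lowest terms) of x^3 - 290 would satisfy p^3 = 290 q^3, forcing q = 1 and p^3 = 290; but 290 is not a perfect cube, contradiction. A monic cubic over Q with no rational root is irreducible (any nontrivial factorization would include a linear factor). Hence x^3 - 290 is the minimal polynomial of α, and in particular [Q(α):Q] = 3.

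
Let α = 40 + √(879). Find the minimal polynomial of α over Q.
m_α(x) = x^2 - 80x + 721

From α - 40 = √(879), squaring gives (α - 40)^2 = 879, i.e. α^2 - 80α + 1600 = 879, so α^2 - 80α + 721 = 0. The discriminant of x^2 - 80x + 721 is (-80)^2 - 4·(721) = 6400 - 2884 = 3516, and 4·(879) is not a perfect square in Q since 879 is squarefree and ≠ 1. Hence x^2 - 80x + 721 is irreducible over Q and is the minimal polynomial of α.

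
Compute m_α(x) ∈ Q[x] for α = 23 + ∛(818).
m_α(x) = x^3 - 69x^2 + 1587x - 12985

Set β = α - 23 = ∛(818), so β^3 = 818. Then (α - 23)^3 - 818 = 0, i.e. α is a root of g(x) = (x - 23)^3 - 818 = x^3 - 69x^2 + 1587x - 12985. Since g(x) = h(x - 23) where h(x) = x^3 - 818, and h is irreducible over Q (because 818 is not a perfect cube, so h has no rational root, and a monic cubic with no rational root is irreducible), g is also irreducible (irreducibility is preserved under the substitution x → x - 23). Hence m_α(x) = x^3 - 69x^2 + 1587x - 12985.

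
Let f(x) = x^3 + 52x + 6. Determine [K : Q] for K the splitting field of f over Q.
[K : Q] = 6

By the rational root test, any rational root of the monic integer polynomial f(x) = x^3 + 52x + 6 must be an integer dividing the constant term 6, i.e. one of ±{1, 2, 3, 6}. Evaluating: f(1) = 59, f(-1) = -47, f(2) = 118, f(-2) = -106, f(3) = 189, f(-3) = -177, f(6) = 534, f(-6) = -522; none is 0, so f has no rational root and is therefore irreducible over Q (a cubic with no linear factor over a field is irreducible). For an irreducible cubic, the Galois group is A_3 or S_3 according as the discriminant disc(f) = -4a^3 - 27b^2 = -4·(52)^3 - 27·(6)^2 = -563404 is or is not a square in Q. Here disc(f) = -563404 is not a perfect square in Q, so the Galois group of f over Q is not contained in A_3 and must be all of S_3. The splitting field has degree |S_3| = 6 over Q, so [K : Q] = 6.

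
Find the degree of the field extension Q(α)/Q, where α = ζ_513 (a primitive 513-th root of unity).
[Q(α):Q] = 324

The minimal polynomial of ζ_513 over Q is the 513-th cyclotomic polynomial Φ_513(x), which is irreducible over Q and has degree φ(513) = 324. Hence [Q(α):Q] = φ(513) = 324.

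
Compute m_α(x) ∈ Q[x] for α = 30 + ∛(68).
m_α(x) = x^3 - 90x^2 + 2700x - 27068

Set β = α - 30 = ∛(68), so β^3 = 68. Then (α - 30)^3 - 68 = 0, i.e. α is a root of g(x) = (x - 30)^3 - 68 = x^3 - 90x^2 + 2700x - 27068. Since g(x) = h(x - 30) where h(x) = x^3 - 68, and h is irreducible over Q (because 68 is not a perfect cube, so h has no rational root, and a monic cubic with no rational root is irreducible), g is also irreducible (irreducibility is preserved under the substitution x → x - 30). Hence m_α(x) = x^3 - 90x^2 + 2700x - 27068.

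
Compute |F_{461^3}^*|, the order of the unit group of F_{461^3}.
|F_{461^3}^*| = 97972180

F_{461^3} has 461^3 = 97972181 elements; its multiplicative group consists of all nonzero elements, so |F_{461^3}^*| = 97972181 - 1 = 97972180. (It is cyclic since any finite subgroup of the multiplicative group of a field is cyclic.)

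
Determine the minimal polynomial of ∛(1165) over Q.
m_α(x) = x^3 - 1165

α satisfies α^3 = 1165, so x^3 - 1165 annihilates α. By the rational root test, a rational root p/q (in lowest terms) of x^3 - 1165 would satisfy p^3 = 1165 q^3, forcing q = 1 and p^3 = 1165; but 1165 is not a perfect cube, contradiction. A monic cubic over Q with no rational root is irreducible (any nontrivial factorization would include a linear factor). Hence x^3 - 1165 is the minimal polynomial of α, and in particular [Q(α):Q] = 3.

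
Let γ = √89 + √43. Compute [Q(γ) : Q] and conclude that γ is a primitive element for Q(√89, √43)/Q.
[Q(γ) : Q] = 4 (equivalently, Q(γ) = Q(√89, √43))

Obviously Q(γ) ⊆ Q(√89, √43), and [Q(√89, √43):Q] = 4 (since 89, 43 are distinct squarefree integers > 1 with 3827 not a perfect square). To show equality we compute the minimal polynomial of γ. From γ = √89 + √43: γ^2 = 89 + 2√(3827) + 43 = 132 + 2√(3827), so γ^2 - 132 = 2√(3827); squaring, (γ^2 - 132)^2 = 4·3827, i.e. γ^4 - 264γ^2 + 17424 - 15308 = 0, i.e. γ^4 - 264γ^2 + 2116 = 0. So γ is a root of x^4 - 264x^2 + 2116. This polynomial is irreducible over Q: it has no rational root (each ±√89 ± √43 is irrational), and any factorization into two quadratics over Q would force √(3827) ∈ Q (pairing opposite roots) or √89, √43 ∈ Q (other pairings), all impossible. Hence [Q(γ):Q] = 4 = [Q(√89, √43):Q], so Q(γ) = Q(√89, √43).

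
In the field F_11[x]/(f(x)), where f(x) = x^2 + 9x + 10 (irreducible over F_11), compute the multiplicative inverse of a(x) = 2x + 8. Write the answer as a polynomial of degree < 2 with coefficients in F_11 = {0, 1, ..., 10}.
a(x)^(-1) ≡ 5x + 3 (mod f(x))

Since f is irreducible over F_11, F_11[x]/(f) is a field and a(x) ≠ 0 has an inverse. Apply the extended Euclidean algorithm to f(x) and a(x) in F_11[x]: f(x) = (6x + 8)·a(x) + (1). The last nonzero remainder is the constant 1 = gcd(f, a) in F_11. Back-substituting through the division chain expresses 1 = s(x)·a(x) + t(x)·f(x) with s(x) ≡ 5x + 3 (mod f), so a(x)^(-1) ≡ s(x) = 5x + 3 (mod f). Check: (2x + 8)·(5x + 3) = 10x^2 + 2x + 2 ≡ 1 (mod x^2 + 9x + 10).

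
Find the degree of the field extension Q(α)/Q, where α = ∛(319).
[Q(α):Q] = 3

The minimal polynomial of α is x^3 - 319, irreducible over Q since 319 is not a perfect cube (so x^3 - 319 has no rational root). Hence [Q(α):Q] = deg(m_α) = 3.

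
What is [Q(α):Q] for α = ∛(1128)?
[Q(α):Q] = 3

The minimal polynomial of α is x^3 - 1128, irreducible over Q since 1128 is not a perfect cube (so x^3 - 1128 has no rational root). Hence [Q(α):Q] = deg(m_α) = 3.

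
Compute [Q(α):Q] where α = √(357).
[Q(α):Q] = 2

[Q(α):Q] equals the degree of the minimal polynomial of α. Here α^2 = 357 and x^2 - 357 is irreducible (d = 357 is squarefree, ≠ 1, hence not a square), so deg(m_α) = 2. Thus [Q(α):Q] = 2.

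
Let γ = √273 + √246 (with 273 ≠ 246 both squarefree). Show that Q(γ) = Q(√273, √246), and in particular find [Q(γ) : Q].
[Q(γ) : Q] = 4 (equivalently, Q(γ) = Q(√273, √246))

Obviously Q(γ) ⊆ Q(√273, √246), and [Q(√273, √246):Q] = 4 (since 273, 246 are distinct squarefree integers > 1 with 67158 not a perfect square). To show equality we compute the minimal polynomial of γ. From γ = √273 + √246: γ^2 = 273 + 2√(67158) + 246 = 519 + 2√(67158), so γ^2 - 519 = 2√(67158); squaring, (γ^2 - 519)^2 = 4·67158, i.e. γ^4 - 1038γ^2 + 269361 - 268632 = 0, i.e. γ^4 - 1038γ^2 + 729 = 0. So γ is a root of x^4 - 1038x^2 + 729. This polynomial is irreducible over Q: it has no rational root (each ±√273 ± √246 is irrational), and any factorization into two quadratics over Q would force √(67158) ∈ Q (pairing opposite roots) or √273, √246 ∈ Q (other pairings), all impossible. Hence [Q(γ):Q] = 4 = [Q(√273, √246):Q], so Q(γ) = Q(√273, √246).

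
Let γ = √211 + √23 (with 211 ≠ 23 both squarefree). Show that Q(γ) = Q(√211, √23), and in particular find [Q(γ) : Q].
[Q(γ) : Q] = 4 (equivalently, Q(γ) = Q(√211, √23))

Obviously Q(γ) ⊆ Q(√211, √23), and [Q(√211, √23):Q] = 4 (since 211, 23 are distinct squarefree integers > 1 with 4853 not a perfect square). To show equality we compute the minimal polynomial of γ. From γ = √211 + √23: γ^2 = 211 + 2√(4853) + 23 = 234 + 2√(4853), so γ^2 - 234 = 2√(4853); squaring, (γ^2 - 234)^2 = 4·4853, i.e. γ^4 - 468γ^2 + 54756 - 19412 = 0, i.e. γ^4 - 468γ^2 + 35344 = 0. So γ is a root of x^4 - 468x^2 + 35344. This polynomial is irreducible over Q: it has no rational root (each ±√211 ± √23 is irrational), and any factorization into two quadratics over Q would force √(4853) ∈ Q (pairing opposite roots) or √211, √23 ∈ Q (other pairings), all impossible. Hence [Q(γ):Q] = 4 = [Q(√211, √23):Q], so Q(γ) = Q(√211, √23).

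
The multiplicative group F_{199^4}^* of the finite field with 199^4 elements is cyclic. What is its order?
|F_{199^4}^*| = 1568239200

F_{199^4} has 199^4 = 1568239201 elements; its multiplicative group consists of all nonzero elements, so |F_{199^4}^*| = 1568239201 - 1 = 1568239200. (It is cyclic since any finite subgroup of the multiplicative group of a field is cyclic.)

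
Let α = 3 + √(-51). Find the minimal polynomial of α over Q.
m_α(x) = x^2 - 6x + 60

From α - 3 = √(-51), squaring gives (α - 3)^2 = -51, i.e. α^2 - 6α + 9 = -51, so α^2 - 6α + 60 = 0. The discriminant of x^2 - 6x + 60 is (-6)^2 - 4·(60) = 36 - 240 = -204, and 4·(-51) is not a perfect square in Q since -51 is squarefree and ≠ 1. Hence x^2 - 6x + 60 is irreducible over Q and is the minimal polynomial of α.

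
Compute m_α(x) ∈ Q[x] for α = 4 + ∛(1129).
m_α(x) = x^3 - 12x^2 + 48x - 1193

Set β = α - 4 = ∛(1129), so β^3 = 1129. Then (α - 4)^3 - 1129 = 0, i.e. α is a root of g(x) = (x - 4)^3 - 1129 = x^3 - 12x^2 + 48x - 1193. Since g(x) = h(x - 4) where h(x) = x^3 - 1129, and h is irreducible over Q (because 1129 is not a perfect cube, so h has no rational root, and a monic cubic with no rational root is irreducible), g is also irreducible (irreducibility is preserved under the substitution x → x - 4). Hence m_α(x) = x^3 - 12x^2 + 48x - 1193.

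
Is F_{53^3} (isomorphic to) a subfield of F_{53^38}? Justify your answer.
No: F_{53^3} is not a subfield of F_{53^38}

F_{p^m} embeds in F_{p^n} iff m | n. Here 3 ∤ 38 (since 38 = 12·3 + 2 with remainder 2 ≠ 0), so F_{53^3} is not a subfield of F_{53^38}. Equivalently: if it were, the tower law would give 3 = [F_{53^3}:F_53] dividing [F_{53^38}:F_53] = 38, contradiction.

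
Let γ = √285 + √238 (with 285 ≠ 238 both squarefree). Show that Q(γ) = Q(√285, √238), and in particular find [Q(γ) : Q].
[Q(γ) : Q] = 4 (equivalently, Q(γ) = Q(√285, √238))

Obviously Q(γ) ⊆ Q(√285, √238), and [Q(√285, √238):Q] = 4 (since 285, 238 are distinct squarefree integers > 1 with 67830 not a perfect square). To show equality we compute the minimal polynomial of γ. From γ = √285 + √238: γ^2 = 285 + 2√(67830) + 238 = 523 + 2√(67830), so γ^2 - 523 = 2√(67830); squaring, (γ^2 - 523)^2 = 4·67830, i.e. γ^4 - 1046γ^2 + 273529 - 271320 = 0, i.e. γ^4 - 1046γ^2 + 2209 = 0. So γ is a root of x^4 - 1046x^2 + 2209. This polynomial is irreducible over Q: it has no rational root (each ±√285 ± √238 is irrational), and any factorization into two quadratics over Q would force √(67830) ∈ Q (pairing opposite roots) or √285, √238 ∈ Q (other pairings), all impossible. Hence [Q(γ):Q] = 4 = [Q(√285, √238):Q], so Q(γ) = Q(√285, √238).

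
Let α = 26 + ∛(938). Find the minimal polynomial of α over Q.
m_α(x) = x^3 - 78x^2 + 2028x - 18514

Set β = α - 26 = ∛(938), so β^3 = 938. Then (α - 26)^3 - 938 = 0, i.e. α is a root of g(x) = (x - 26)^3 - 938 = x^3 - 78x^2 + 2028x - 18514. Since g(x) = h(x - 26) where h(x) = x^3 - 938, and h is irreducible over Q (because 938 is not a perfect cube, so h has no rational root, and a monic cubic with no rational root is irreducible), g is also irreducible (irreducibility is preserved under the substitution x → x - 26). Hence m_α(x) = x^3 - 78x^2 + 2028x - 18514.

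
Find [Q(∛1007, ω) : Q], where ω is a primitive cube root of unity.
[Q(∛1007, ω) : Q] = 6

[Q(∛1007):Q] = 3 (min poly x^3 - 1007, irreducible since 1007 is not a perfect cube). [Q(ω):Q] = 2 (min poly x^2 + x + 1). Since Q(∛1007) ⊂ R and ω ∉ R, we have ω ∉ Q(∛1007), so x^2 + x + 1 remains irreducible over Q(∛1007) and [Q(∛1007, ω) : Q(∛1007)] = 2. By the tower law, [Q(∛1007, ω) : Q] = 3 · 2 = 6. (In fact Q(∛1007, ω) is the splitting field of x^3 - 1007 over Q.)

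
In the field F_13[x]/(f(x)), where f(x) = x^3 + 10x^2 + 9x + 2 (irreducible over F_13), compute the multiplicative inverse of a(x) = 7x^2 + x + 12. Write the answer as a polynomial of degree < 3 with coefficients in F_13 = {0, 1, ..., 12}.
a(x)^(-1) ≡ 10x^2 + 6x + 8 (mod f(x))

Since f is irreducible over F_13, F_13[x]/(f) is a field and a(x) ≠ 0 has an inverse. Apply the extended Euclidean algorithm to f(x) and a(x) in F_13[x]: f(x) = (2x + 3)·a(x) + (8x + 5);  a(x) = (9x + 1)·(8x + 5) + (7). The last nonzero remainder is the constant 7 = gcd(f, a) in F_13. Back-substituting through the division chain expresses 7 = s(x)·a(x) + t(x)·f(x) with s(x) ≡ 5x^2 + 3x + 4 (mod f), so (5x^2 + 3x + 4)·a(x) ≡ 7 (mod f). Multiplying by 7^(-1) ≡ 2 in F_13 gives a(x)^(-1) ≡ 2·(5x^2 + 3x + 4) ≡ 10x^2 + 6x + 8 (mod f). Check: (7x^2 + x + 12)·(10x^2 + 6x + 8) = 5x^4 + 2x + 5 ≡ 1 (mod x^3 + 10x^2 + 9x + 2).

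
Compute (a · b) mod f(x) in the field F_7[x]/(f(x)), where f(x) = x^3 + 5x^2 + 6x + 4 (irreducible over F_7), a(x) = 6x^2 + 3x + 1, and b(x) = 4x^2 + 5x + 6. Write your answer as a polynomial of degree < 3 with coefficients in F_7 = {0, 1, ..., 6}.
a · b ≡ 3x + 3 (mod f(x))

Multiply in F_7[x]: a(x)·b(x) = (6x^2 + 3x + 1)·(4x^2 + 5x + 6) = 3x^4 + 6x^2 + 2x + 6. This has degree ≥ 3, so divide by f(x) over F_7: 3x^4 + 6x^2 + 2x + 6 = (3x + 6)·(x^3 + 5x^2 + 6x + 4) + (3x + 3). Hence a·b ≡ 3x + 3 (mod f). (F_7[x]/(f) is a field with 7^3 = 343 elements since f is irreducible of degree 3.)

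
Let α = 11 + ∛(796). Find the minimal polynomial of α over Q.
m_α(x) = x^3 - 33x^2 + 363x - 2127

Set β = α - 11 = ∛(796), so β^3 = 796. Then (α - 11)^3 - 796 = 0, i.e. α is a root of g(x) = (x - 11)^3 - 796 = x^3 - 33x^2 + 363x - 2127. Since g(x) = h(x - 11) where h(x) = x^3 - 796, and h is irreducible over Q (because 796 is not a perfect cube, so h has no rational root, and a monic cubic with no rational root is irreducible), g is also irreducible (irreducibility is preserved under the substitution x → x - 11). Hence m_α(x) = x^3 - 33x^2 + 363x - 2127.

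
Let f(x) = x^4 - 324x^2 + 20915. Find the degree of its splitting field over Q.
[K : Q] = 4

Solving the quadratic in x^2: x^2 = (324 ± √(324^2 - 4·20915))/2 = (324 ± √21316)/2 = (324 ± 146)/2, giving x^2 = 89 or x^2 = 235. So f(x) = (x^2 - 89)(x^2 - 235) and the roots of f are ±√89, ±√235. Hence the splitting field is K = Q(√89, √235). Since 89 and 235 are distinct squarefree integers > 1, their product 20915 is not a perfect square, so √235 ∉ Q(√89). By the tower law [K:Q] = [Q(√89,√235):Q(√89)] · [Q(√89):Q] = 2 · 2 = 4.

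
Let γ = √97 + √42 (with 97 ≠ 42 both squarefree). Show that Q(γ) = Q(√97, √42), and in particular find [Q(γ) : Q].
[Q(γ) : Q] = 4 (equivalently, Q(γ) = Q(√97, √42))

Obviously Q(γ) ⊆ Q(√97, √42), and [Q(√97, √42):Q] = 4 (since 97, 42 are distinct squarefree integers > 1 with 4074 not a perfect square). To show equality we compute the minimal polynomial of γ. From γ = √97 + √42: γ^2 = 97 + 2√(4074) + 42 = 139 + 2√(4074), so γ^2 - 139 = 2√(4074); squaring, (γ^2 - 139)^2 = 4·4074, i.e. γ^4 - 278γ^2 + 19321 - 16296 = 0, i.e. γ^4 - 278γ^2 + 3025 = 0. So γ is a root of x^4 - 278x^2 + 3025. This polynomial is irreducible over Q: it has no rational root (each ±√97 ± √42 is irrational), and any factorization into two quadratics over Q would force √(4074) ∈ Q (pairing opposite roots) or √97, √42 ∈ Q (other pairings), all impossible. Hence [Q(γ):Q] = 4 = [Q(√97, √42):Q], so Q(γ) = Q(√97, √42).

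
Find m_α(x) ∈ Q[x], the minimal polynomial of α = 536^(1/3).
m_α(x) = x^3 - 536

α satisfies α^3 = 536, so x^3 - 536 annihilates α. By the rational root test, a rational root p/q (in lowest terms) of x^3 - 536 would satisfy p^3 = 536 q^3, forcing q = 1 and p^3 = 536; but 536 is not a perfect cube, contradiction. A monic cubic over Q with no rational root is irreducible (any nontrivial factorization would include a linear factor). Hence x^3 - 536 is the minimal polynomial of α, and in particular [Q(α):Q] = 3.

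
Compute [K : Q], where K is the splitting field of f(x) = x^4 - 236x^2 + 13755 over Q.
[K : Q] = 4

Solving the quadratic in x^2: x^2 = (236 ± √(236^2 - 4·13755))/2 = (236 ± √676)/2 = (236 ± 26)/2, giving x^2 = 105 or x^2 = 131. So f(x) = (x^2 - 105)(x^2 - 131) and the roots of f are ±√105, ±√131. Hence the splitting field is K = Q(√105, √131). Since 105 and 131 are distinct squarefree integers > 1, their product 13755 is not a perfect square, so √131 ∉ Q(√105). By the tower law [K:Q] = [Q(√105,√131):Q(√105)] · [Q(√105):Q] = 2 · 2 = 4.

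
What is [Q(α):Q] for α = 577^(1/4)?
[Q(α):Q] = 4

α is a root of x^4 - 577. By Eisenstein's criterion at the prime p = 577 (which divides the constant term 577 but p^2 = 332929 does not, since 577 is squarefree), x^4 - 577 is irreducible over Q. Hence [Q(α):Q] = 4.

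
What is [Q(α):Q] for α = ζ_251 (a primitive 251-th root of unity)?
[Q(α):Q] = 250

The minimal polynomial of ζ_251 over Q is the 251-th cyclotomic polynomial Φ_251(x), which is irreducible over Q and has degree φ(251) = 250. Hence [Q(α):Q] = φ(251) = 250.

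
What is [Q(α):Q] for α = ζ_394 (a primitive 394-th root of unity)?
[Q(α):Q] = 196

The minimal polynomial of ζ_394 over Q is the 394-th cyclotomic polynomial Φ_394(x), which is irreducible over Q and has degree φ(394) = 196. Hence [Q(α):Q] = φ(394) = 196.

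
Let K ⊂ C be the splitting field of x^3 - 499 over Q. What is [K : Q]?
[K : Q] = 6

The roots of x^3 - 499 are ∛499, ω∛499, ω^2∛499 where ω = e^(2πi/3) is a primitive cube root of unity, so K = Q(∛499, ω). Now [Q(∛499):Q] = 3 (since 499 is not a perfect cube, x^3 - 499 is irreducible) and [Q(ω):Q] = 2. Both 2 and 3 divide [K:Q], and [K:Q] ≤ 3·2 = 6, so [K:Q] = 6. (Equivalently: Q(∛499) ⊂ R but ω ∉ R, so [K : Q(∛499)] = 2.)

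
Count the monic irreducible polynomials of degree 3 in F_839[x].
There are 196862960 monic irreducible polynomials of degree 3 over F_839

Each element of F_{839^3} that lies in no proper subfield is a root of exactly one monic irreducible of degree 3 over F_839, and each such polynomial has 3 distinct roots in F_{839^3}. By Möbius inversion the count is N_839(3) = (1/3) Σ_{d|3} μ(3/d) · 839^d = (1/3)(μ(3)·839^1 + μ(1)·839^3) = 590588880/3 = 196862960.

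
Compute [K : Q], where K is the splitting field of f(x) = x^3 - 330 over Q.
[K : Q] = 6

The roots of x^3 - 330 are ∛330, ω∛330, ω^2∛330 where ω = e^(2πi/3) is a primitive cube root of unity, so K = Q(∛330, ω). Now [Q(∛330):Q] = 3 (since 330 is not a perfect cube, x^3 - 330 is irreducible) and [Q(ω):Q] = 2. Both 2 and 3 divide [K:Q], and [K:Q] ≤ 3·2 = 6, so [K:Q] = 6. (Equivalently: Q(∛330) ⊂ R but ω ∉ R, so [K : Q(∛330)] = 2.)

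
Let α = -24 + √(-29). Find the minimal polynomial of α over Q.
m_α(x) = x^2 + 48x + 605

From α + 24 = √(-29), squaring gives (α + 24)^2 = -29, i.e. α^2 + 48α + 576 = -29, so α^2 + 48α + 605 = 0. The discriminant of x^2 + 48x + 605 is (48)^2 - 4·(605) = 2304 - 2420 = -116, and 4·(-29) is not a perfect square in Q since -29 is squarefree and ≠ 1. Hence x^2 + 48x + 605 is irreducible over Q and is the minimal polynomial of α.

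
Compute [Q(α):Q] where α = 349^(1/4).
[Q(α):Q] = 4

α is a root of x^4 - 349. By Eisenstein's criterion at the prime p = 349 (which divides the constant term 349 but p^2 = 121801 does not, since 349 is squarefree), x^4 - 349 is irreducible over Q. Hence [Q(α):Q] = 4.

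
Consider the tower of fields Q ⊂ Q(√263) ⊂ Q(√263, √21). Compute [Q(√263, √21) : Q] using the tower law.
[Q(√263, √21) : Q] = 4

[Q(√263):Q] = 2 (min poly x^2 - 263, irreducible since 263 is squarefree > 1). For the top step, suppose √21 ∈ Q(√263), say √21 = c + d√263 with c, d ∈ Q. Squaring: 21 = c^2 + 263d^2 + 2cd√263. Since √263 ∉ Q this forces 2cd = 0. If d = 0 then √21 = c ∈ Q, contradicting 21 squarefree > 1. If c = 0 then 21 = 263d^2, so 263·21 = (263d)^2 is a perfect square in Q — but 263·21 = 5523 is not a perfect square (since 263 and 21 are distinct squarefree integers). Contradiction. Hence √21 ∉ Q(√263), so x^2 - 21 stays irreducible over Q(√263) and [Q(√263, √21) : Q(√263)] = 2. By the tower law, [Q(√263, √21) : Q] = 2 · 2 = 4.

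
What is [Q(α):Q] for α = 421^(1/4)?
[Q(α):Q] = 4

α is a root of x^4 - 421. By Eisenstein's criterion at the prime p = 421 (which divides the constant term 421 but p^2 = 177241 does not, since 421 is squarefree), x^4 - 421 is irreducible over Q. Hence [Q(α):Q] = 4.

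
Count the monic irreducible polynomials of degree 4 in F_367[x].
There are 4535248008 monic irreducible polynomials of degree 4 over F_367

Each element of F_{367^4} that lies in no proper subfield is a root of exactly one monic irreducible of degree 4 over F_367, and each such polynomial has 4 distinct roots in F_{367^4}. By Möbius inversion the count is N_367(4) = (1/4) Σ_{d|4} μ(4/d) · 367^d = (1/4)(μ(4)·367^1 + μ(2)·367^2 + μ(1)·367^4) = 18140992032/4 = 4535248008.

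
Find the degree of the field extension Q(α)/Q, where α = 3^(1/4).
[Q(α):Q] = 4

α is a root of x^4 - 3. By Eisenstein's criterion at the prime p = 3 (which divides the constant term 3 but p^2 = 9 does not, since 3 is squarefree), x^4 - 3 is irreducible over Q. Hence [Q(α):Q] = 4.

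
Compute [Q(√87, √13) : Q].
[Q(√87, √13) : Q] = 4

[Q(√87):Q] = 2 (min poly x^2 - 87, irreducible since 87 is squarefree > 1). For the top step, suppose √13 ∈ Q(√87), say √13 = c + d√87 with c, d ∈ Q. Squaring: 13 = c^2 + 87d^2 + 2cd√87. Since √87 ∉ Q this forces 2cd = 0. If d = 0 then √13 = c ∈ Q, contradicting 13 squarefree > 1. If c = 0 then 13 = 87d^2, so 87·13 = (87d)^2 is a perfect square in Q — but 87·13 = 1131 is not a perfect square (since 87 and 13 are distinct squarefree integers). Contradiction. Hence √13 ∉ Q(√87), so x^2 - 13 stays irreducible over Q(√87) and [Q(√87, √13) : Q(√87)] = 2. By the tower law, [Q(√87, √13) : Q] = 2 · 2 = 4.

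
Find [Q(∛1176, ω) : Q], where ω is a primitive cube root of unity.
[Q(∛1176, ω) : Q] = 6

[Q(∛1176):Q] = 3 (min poly x^3 - 1176, irreducible since 1176 is not a perfect cube). [Q(ω):Q] = 2 (min poly x^2 + x + 1). Since Q(∛1176) ⊂ R and ω ∉ R, we have ω ∉ Q(∛1176), so x^2 + x + 1 remains irreducible over Q(∛1176) and [Q(∛1176, ω) : Q(∛1176)] = 2. By the tower law, [Q(∛1176, ω) : Q] = 3 · 2 = 6. (In fact Q(∛1176, ω) is the splitting field of x^3 - 1176 over Q.)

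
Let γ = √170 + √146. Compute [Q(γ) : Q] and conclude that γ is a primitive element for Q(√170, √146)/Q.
[Q(γ) : Q] = 4 (equivalently, Q(γ) = Q(√170, √146))

Obviously Q(γ) ⊆ Q(√170, √146), and [Q(√170, √146):Q] = 4 (since 170, 146 are distinct squarefree integers > 1 with 24820 not a perfect square). To show equality we compute the minimal polynomial of γ. From γ = √170 + √146: γ^2 = 170 + 2√(24820) + 146 = 316 + 2√(24820), so γ^2 - 316 = 2√(24820); squaring, (γ^2 - 316)^2 = 4·24820, i.e. γ^4 - 632γ^2 + 99856 - 99280 = 0, i.e. γ^4 - 632γ^2 + 576 = 0. So γ is a root of x^4 - 632x^2 + 576. This polynomial is irreducible over Q: it has no rational root (each ±√170 ± √146 is irrational), and any factorization into two quadratics over Q would force √(24820) ∈ Q (pairing opposite roots) or √170, √146 ∈ Q (other pairings), all impossible. Hence [Q(γ):Q] = 4 = [Q(√170, √146):Q], so Q(γ) = Q(√170, √146).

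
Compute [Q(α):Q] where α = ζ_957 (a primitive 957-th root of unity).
[Q(α):Q] = 560

The minimal polynomial of ζ_957 over Q is the 957-th cyclotomic polynomial Φ_957(x), which is irreducible over Q and has degree φ(957) = 560. Hence [Q(α):Q] = φ(957) = 560.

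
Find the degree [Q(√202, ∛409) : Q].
[Q(√202, ∛409) : Q] = 6

Let L = Q(√202, ∛409). Since Q(√202) ⊂ L and [Q(√202):Q] = 2, the tower law gives 2 | [L:Q]. Likewise Q(∛409) ⊂ L with [Q(∛409):Q] = 3 (because 409 is not a perfect cube), so 3 | [L:Q]. As gcd(2,3) = 1, [L:Q] is divisible by 6. Conversely L is generated over Q by √202 and ∛409, so [L:Q] ≤ 2·3 = 6. Therefore [Q(√202, ∛409) : Q] = 6.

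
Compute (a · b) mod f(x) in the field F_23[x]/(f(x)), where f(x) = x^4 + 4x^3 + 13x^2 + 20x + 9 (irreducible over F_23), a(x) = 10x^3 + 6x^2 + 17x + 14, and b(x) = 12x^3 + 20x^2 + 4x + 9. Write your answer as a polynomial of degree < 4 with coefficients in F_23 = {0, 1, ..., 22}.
a · b ≡ 13x^3 + 3x^2 + 21 (mod f(x))

Multiply in F_23[x]: a(x)·b(x) = (10x^3 + 6x^2 + 17x + 14)·(12x^3 + 20x^2 + 4x + 9) = 5x^6 + 19x^5 + 19x^4 + x^3 + 11x^2 + 2x + 11. This has degree ≥ 4, so divide by f(x) over F_23: 5x^6 + 19x^5 + 19x^4 + x^3 + 11x^2 + 2x + 11 = (5x^2 + 22x + 4)·(x^4 + 4x^3 + 13x^2 + 20x + 9) + (13x^3 + 3x^2 + 21). Hence a·b ≡ 13x^3 + 3x^2 + 21 (mod f). (F_23[x]/(f) is a field with 23^4 = 279841 elements since f is irreducible of degree 4.)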